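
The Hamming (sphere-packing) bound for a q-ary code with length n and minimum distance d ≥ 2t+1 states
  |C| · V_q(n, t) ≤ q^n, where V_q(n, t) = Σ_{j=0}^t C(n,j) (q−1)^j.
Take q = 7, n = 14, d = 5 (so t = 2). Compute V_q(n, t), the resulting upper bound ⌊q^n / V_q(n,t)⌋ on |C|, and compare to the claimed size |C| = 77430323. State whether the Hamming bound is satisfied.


V_q(n, t) = 3361, q^n = 678223072849, Hamming bound = 201792047, |C| = 77430323 ≤ bound (satisfied).

Step 1: Compute V_q(n, t) = Σ_{j=0}^2 C(n, j) (q−1)^j.
  j = 0: C(14,0)·(6)^0 = 1·1 = 1.
  j = 1: C(14,1)·(6)^1 = 14·6 = 84.
  j = 2: C(14,2)·(6)^2 = 91·36 = 3276.
  V_q(n, t) = 1 + 84 + 3276 = 3361.
Step 2: q^n = 7^14 = 678223072849.
Step 3: Hamming bound ⌊q^n / V_q(n,t)⌋ = ⌊678223072849/3361⌋ = 201792047.
Step 4: Compare |C| = 77430323 to 201792047: satisfied.
The claimed |C| lies below the Hamming bound.


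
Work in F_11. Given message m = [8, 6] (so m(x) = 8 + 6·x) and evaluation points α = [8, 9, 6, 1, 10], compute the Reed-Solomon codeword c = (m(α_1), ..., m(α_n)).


c = [1, 7, 0, 3, 2]

Message polynomial: m(x) = 8 + 6·x (mod 11).
For each evaluation point α_i, compute m(α_i) mod 11:
  α_1 = 8: Horner steps 6 → 1, so m(8) = 1.
  α_2 = 9: Horner steps 6 → 7, so m(9) = 7.
  α_3 = 6: Horner steps 6 → 0, so m(6) = 0.
  α_4 = 1: Horner steps 6 → 3, so m(1) = 3.
  α_5 = 10: Horner steps 6 → 2, so m(10) = 2.
Codeword c = [1, 7, 0, 3, 2] ∈ F_11^5.


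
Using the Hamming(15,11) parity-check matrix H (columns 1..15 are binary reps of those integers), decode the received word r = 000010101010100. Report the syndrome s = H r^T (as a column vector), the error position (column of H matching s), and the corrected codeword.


s = (1, 1, 0, 1)^T, error position = 13, corrected codeword c = 000010101010000

Compute s = H r^T mod 2 one row at a time:
  s_1 = 0 + 1 + 0 + 1 + 0 + 1 + 0 + 0 = 3 ≡ 1 (mod 2).
  s_2 = 0 + 1 + 0 + 1 + 0 + 1 + 0 + 0 = 3 ≡ 1 (mod 2).
  s_3 = 0 + 0 + 0 + 1 + 0 + 1 + 0 + 0 = 2 ≡ 0 (mod 2).
  s_4 = 0 + 0 + 1 + 1 + 1 + 1 + 1 + 0 = 5 ≡ 1 (mod 2).
s = (1, 1, 0, 1)^T — this equals column 13 of H (binary 1101), so error is at position 13.
Correct: flip bit 13 of r = 000010101010100 to get c = 000010101010000.


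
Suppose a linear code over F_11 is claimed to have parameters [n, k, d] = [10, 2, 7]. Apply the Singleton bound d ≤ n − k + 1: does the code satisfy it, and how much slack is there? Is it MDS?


Singleton RHS = n − k + 1 = 9, slack = 2, bound satisfied, not MDS.

Singleton bound: d ≤ n − k + 1.
Here n = 10, k = 2, so n − k + 1 = 9.
Given d = 7, check d ≤ 9: YES.
Slack = (n − k + 1) − d = 2.
The code is NOT MDS (slack = 2 > 0).
Description: the claimed parameters are [10, 2, 7]_11; such a code would be non-MDS.


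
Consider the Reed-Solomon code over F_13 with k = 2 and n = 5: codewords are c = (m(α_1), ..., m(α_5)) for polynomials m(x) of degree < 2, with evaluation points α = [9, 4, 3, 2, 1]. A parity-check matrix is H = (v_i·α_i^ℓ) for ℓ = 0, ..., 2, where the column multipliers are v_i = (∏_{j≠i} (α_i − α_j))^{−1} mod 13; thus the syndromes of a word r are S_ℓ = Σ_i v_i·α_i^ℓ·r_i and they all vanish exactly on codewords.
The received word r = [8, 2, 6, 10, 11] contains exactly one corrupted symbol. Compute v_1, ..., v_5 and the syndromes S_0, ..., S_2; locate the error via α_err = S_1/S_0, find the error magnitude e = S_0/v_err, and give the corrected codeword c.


S = (4, 4, 4), error at position 5, error magnitude e = 10, c = [8, 2, 6, 10, 1].

Step 1: column multipliers v_i = (∏_{j≠i}(α_i − α_j))^{−1} mod 13.
  i = 1 (α = 9): (9−4)(9−3)(9−2)(9−1) = 5·6·7·8 = 1680 ≡ 3, so v_1 = 3^{−1} = 9 (mod 13).
  i = 2 (α = 4): (4−9)(4−3)(4−2)(4−1) = (−5)·1·2·3 = −30 ≡ 9, so v_2 = 9^{−1} = 3 (mod 13).
  i = 3 (α = 3): (3−9)(3−4)(3−2)(3−1) = (−6)·(−1)·1·2 = 12 ≡ 12, so v_3 = 12^{−1} = 12 (mod 13).
  i = 4 (α = 2): (2−9)(2−4)(2−3)(2−1) = (−7)·(−2)·(−1)·1 = −14 ≡ 12, so v_4 = 12^{−1} = 12 (mod 13).
  i = 5 (α = 1): (1−9)(1−4)(1−3)(1−2) = (−8)·(−3)·(−2)·(−1) = 48 ≡ 9, so v_5 = 9^{−1} = 3 (mod 13).
  v = [9, 3, 12, 12, 3].
Step 2: syndromes of r = [8, 2, 6, 10, 11] (all sums mod 13).
  S_0 = Σ v_i r_i = 9·8 + 3·2 + 12·6 + 12·10 + 3·11 = 303 ≡ 4.
  S_1 = Σ v_i α_i r_i = 9·9·8 + 3·4·2 + 12·3·6 + 12·2·10 + 3·1·11 = 1161 ≡ 4.
  α_i^2 mod 13 = [3, 3, 9, 4, 1].
  S_2 = Σ v_i α_i^2 r_i = 9·3·8 + 3·3·2 + 12·9·6 + 12·4·10 + 3·1·11 = 1395 ≡ 4.
  S = (4, 4, 4) ≠ 0, so r is not a codeword (an error is present).
Step 3: locate the error. For a single error e at position i, S_ℓ = v_i·e·α_i^ℓ, so α_err = S_1/S_0.
  S_0^{−1} = 4^{−1} = 10 (mod 13), so α_err = 4·10 = 40 ≡ 1 = α_5. Error position i = 5.
  Consistency check: S_2/S_1 = 4·10 = 40 ≡ 1 = α_err ✓ (single-error assumption holds).
Step 4: error magnitude e = S_0/v_5 = S_0·∏_{j≠5}(α_5 − α_j) = 4·9 = 36 ≡ 10 (mod 13).
Step 5: correct position 5: c_5 = r_5 − e = 11 − 10 ≡ 1 (mod 13). Hence c = [8, 2, 6, 10, 1].
  Check: interpolating c through the α_i gives m(x) = 5 + 9·x (degree < 2) with m(α_i) = c_i for every i, so c is indeed a codeword.


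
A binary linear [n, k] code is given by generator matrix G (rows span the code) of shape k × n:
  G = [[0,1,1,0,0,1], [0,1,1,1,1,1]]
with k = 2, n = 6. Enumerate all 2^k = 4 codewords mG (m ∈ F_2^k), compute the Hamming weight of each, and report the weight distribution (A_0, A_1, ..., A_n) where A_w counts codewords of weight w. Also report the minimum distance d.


Weight distribution: A_0 = 1, A_2 = 1, A_3 = 1, A_5 = 1. Minimum distance d = 2.

Enumerate all 2^2 = 4 messages m ∈ F_2^2.
For each, compute codeword c = mG in F_2^6, then tally its weight.
  m = 00 → c = 000000, weight = 0.
  m = 10 → c = 011001, weight = 3.
  m = 01 → c = 011111, weight = 5.
  m = 11 → c = 000110, weight = 2.
Tally weights:
  weight 0: 1 codewords.
  weight 2: 1 codewords.
  weight 3: 1 codewords.
  weight 5: 1 codewords.
Minimum distance d = smallest w > 0 with A_w > 0 = 2.
Sanity: Σ A_w = 4 = 2^2 = 4 ✓.


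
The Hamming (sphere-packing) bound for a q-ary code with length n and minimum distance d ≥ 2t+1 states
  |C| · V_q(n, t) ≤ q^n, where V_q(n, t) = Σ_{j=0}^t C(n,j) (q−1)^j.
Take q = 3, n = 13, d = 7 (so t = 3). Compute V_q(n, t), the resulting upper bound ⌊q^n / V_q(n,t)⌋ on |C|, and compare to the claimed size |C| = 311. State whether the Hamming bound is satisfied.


V_q(n, t) = 2627, q^n = 1594323, Hamming bound = 606, |C| = 311 ≤ bound (satisfied).

Step 1: Compute V_q(n, t) = Σ_{j=0}^3 C(n, j) (q−1)^j.
  j = 0: C(13,0)·(2)^0 = 1·1 = 1.
  j = 1: C(13,1)·(2)^1 = 13·2 = 26.
  j = 2: C(13,2)·(2)^2 = 78·4 = 312.
  j = 3: C(13,3)·(2)^3 = 286·8 = 2288.
  V_q(n, t) = 1 + 26 + 312 + 2288 = 2627.
Step 2: q^n = 3^13 = 1594323.
Step 3: Hamming bound ⌊q^n / V_q(n,t)⌋ = ⌊1594323/2627⌋ = 606.
Step 4: Compare |C| = 311 to 606: satisfied.
The claimed |C| lies below the Hamming bound.


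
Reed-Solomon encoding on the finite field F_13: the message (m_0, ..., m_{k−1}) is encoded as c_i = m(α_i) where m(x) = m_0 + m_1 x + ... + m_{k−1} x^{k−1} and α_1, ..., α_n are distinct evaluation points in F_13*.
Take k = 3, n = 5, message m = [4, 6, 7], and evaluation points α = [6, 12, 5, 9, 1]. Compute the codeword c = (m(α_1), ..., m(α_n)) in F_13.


c = [6, 5, 1, 1, 4]

Message polynomial: m(x) = 4 + 6·x + 7·x^2 (mod 13).
For each evaluation point α_i, compute m(α_i) mod 13:
  α_1 = 6: Horner steps 7 → 9 → 6, so m(6) = 6.
  α_2 = 12: Horner steps 7 → 12 → 5, so m(12) = 5.
  α_3 = 5: Horner steps 7 → 2 → 1, so m(5) = 1.
  α_4 = 9: Horner steps 7 → 4 → 1, so m(9) = 1.
  α_5 = 1: Horner steps 7 → 0 → 4, so m(1) = 4.
Codeword c = [6, 5, 1, 1, 4] ∈ F_13^5.


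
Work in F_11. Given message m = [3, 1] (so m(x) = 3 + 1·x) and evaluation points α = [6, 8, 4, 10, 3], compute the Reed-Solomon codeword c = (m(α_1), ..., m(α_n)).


c = [9, 0, 7, 2, 6]

Message polynomial: m(x) = 3 + 1·x (mod 11).
For each evaluation point α_i, compute m(α_i) mod 11:
  α_1 = 6: Horner steps 1 → 9, so m(6) = 9.
  α_2 = 8: Horner steps 1 → 0, so m(8) = 0.
  α_3 = 4: Horner steps 1 → 7, so m(4) = 7.
  α_4 = 10: Horner steps 1 → 2, so m(10) = 2.
  α_5 = 3: Horner steps 1 → 6, so m(3) = 6.
Codeword c = [9, 0, 7, 2, 6] ∈ F_11^5.


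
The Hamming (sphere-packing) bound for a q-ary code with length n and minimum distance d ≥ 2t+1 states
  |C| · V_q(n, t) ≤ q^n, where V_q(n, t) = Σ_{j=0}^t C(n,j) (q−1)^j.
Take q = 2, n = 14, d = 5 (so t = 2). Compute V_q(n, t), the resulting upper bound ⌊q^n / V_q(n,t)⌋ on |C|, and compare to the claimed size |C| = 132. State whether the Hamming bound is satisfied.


V_q(n, t) = 106, q^n = 16384, Hamming bound = 154, |C| = 132 ≤ bound (satisfied).

Step 1: Compute V_q(n, t) = Σ_{j=0}^2 C(n, j) (q−1)^j.
  j = 0: C(14,0)·(1)^0 = 1·1 = 1.
  j = 1: C(14,1)·(1)^1 = 14·1 = 14.
  j = 2: C(14,2)·(1)^2 = 91·1 = 91.
  V_q(n, t) = 1 + 14 + 91 = 106.
Step 2: q^n = 2^14 = 16384.
Step 3: Hamming bound ⌊q^n / V_q(n,t)⌋ = ⌊16384/106⌋ = 154.
Step 4: Compare |C| = 132 to 154: satisfied.
The claimed |C| lies below the Hamming bound.


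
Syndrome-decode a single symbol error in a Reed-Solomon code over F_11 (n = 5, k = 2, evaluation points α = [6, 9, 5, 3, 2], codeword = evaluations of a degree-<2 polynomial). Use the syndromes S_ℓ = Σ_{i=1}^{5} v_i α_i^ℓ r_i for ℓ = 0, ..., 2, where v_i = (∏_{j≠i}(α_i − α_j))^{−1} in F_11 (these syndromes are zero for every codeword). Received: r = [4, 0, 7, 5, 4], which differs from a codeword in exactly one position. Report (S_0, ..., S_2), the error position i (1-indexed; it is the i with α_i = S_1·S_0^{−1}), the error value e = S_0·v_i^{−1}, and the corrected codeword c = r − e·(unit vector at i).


S = (5, 8, 4), error at position 1, error magnitude e = 7, c = [8, 0, 7, 5, 4].

Step 1: column multipliers v_i = (∏_{j≠i}(α_i − α_j))^{−1} mod 11.
  i = 1 (α = 6): (6−9)(6−5)(6−3)(6−2) = (−3)·1·3·4 = −36 ≡ 8, so v_1 = 8^{−1} = 7 (mod 11).
  i = 2 (α = 9): (9−6)(9−5)(9−3)(9−2) = 3·4·6·7 = 504 ≡ 9, so v_2 = 9^{−1} = 5 (mod 11).
  i = 3 (α = 5): (5−6)(5−9)(5−3)(5−2) = (−1)·(−4)·2·3 = 24 ≡ 2, so v_3 = 2^{−1} = 6 (mod 11).
  i = 4 (α = 3): (3−6)(3−9)(3−5)(3−2) = (−3)·(−6)·(−2)·1 = −36 ≡ 8, so v_4 = 8^{−1} = 7 (mod 11).
  i = 5 (α = 2): (2−6)(2−9)(2−5)(2−3) = (−4)·(−7)·(−3)·(−1) = 84 ≡ 7, so v_5 = 7^{−1} = 8 (mod 11).
  v = [7, 5, 6, 7, 8].
Step 2: syndromes of r = [4, 0, 7, 5, 4] (all sums mod 11).
  S_0 = Σ v_i r_i = 7·4 + 5·0 + 6·7 + 7·5 + 8·4 = 137 ≡ 5.
  S_1 = Σ v_i α_i r_i = 7·6·4 + 5·9·0 + 6·5·7 + 7·3·5 + 8·2·4 = 547 ≡ 8.
  α_i^2 mod 11 = [3, 4, 3, 9, 4].
  S_2 = Σ v_i α_i^2 r_i = 7·3·4 + 5·4·0 + 6·3·7 + 7·9·5 + 8·4·4 = 653 ≡ 4.
  S = (5, 8, 4) ≠ 0, so r is not a codeword (an error is present).
Step 3: locate the error. For a single error e at position i, S_ℓ = v_i·e·α_i^ℓ, so α_err = S_1/S_0.
  S_0^{−1} = 5^{−1} = 9 (mod 11), so α_err = 8·9 = 72 ≡ 6 = α_1. Error position i = 1.
  Consistency check: S_2/S_1 = 4·7 = 28 ≡ 6 = α_err ✓ (single-error assumption holds).
Step 4: error magnitude e = S_0/v_1 = S_0·∏_{j≠1}(α_1 − α_j) = 5·8 = 40 ≡ 7 (mod 11).
Step 5: correct position 1: c_1 = r_1 − e = 4 − 7 ≡ 8 (mod 11). Hence c = [8, 0, 7, 5, 4].
  Check: interpolating c through the α_i gives m(x) = 2 + 1·x (degree < 2) with m(α_i) = c_i for every i, so c is indeed a codeword.


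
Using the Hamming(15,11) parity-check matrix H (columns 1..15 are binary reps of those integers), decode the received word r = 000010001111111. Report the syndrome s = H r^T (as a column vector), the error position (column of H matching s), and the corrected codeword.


s = (1, 1, 0, 1)^T, error position = 13, corrected codeword c = 000010001111011

Compute s = H r^T mod 2 one row at a time:
  s_1 = 0 + 1 + 1 + 1 + 1 + 1 + 1 + 1 = 7 ≡ 1 (mod 2).
  s_2 = 0 + 1 + 0 + 0 + 1 + 1 + 1 + 1 = 5 ≡ 1 (mod 2).
  s_3 = 0 + 0 + 0 + 0 + 1 + 1 + 1 + 1 = 4 ≡ 0 (mod 2).
  s_4 = 0 + 0 + 1 + 0 + 1 + 1 + 1 + 1 = 5 ≡ 1 (mod 2).
s = (1, 1, 0, 1)^T — this equals column 13 of H (binary 1101), so error is at position 13.
Correct: flip bit 13 of r = 000010001111111 to get c = 000010001111011.


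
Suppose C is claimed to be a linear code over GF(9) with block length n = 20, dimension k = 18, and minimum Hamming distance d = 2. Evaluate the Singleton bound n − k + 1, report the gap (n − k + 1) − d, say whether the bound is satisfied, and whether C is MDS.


Singleton RHS = n − k + 1 = 3, slack = 1, bound satisfied, not MDS.

Singleton bound: d ≤ n − k + 1.
Here n = 20, k = 18, so n − k + 1 = 3.
Given d = 2, check d ≤ 3: YES.
Slack = (n − k + 1) − d = 1.
The code is NOT MDS (slack = 1 > 0).
Description: the claimed parameters are [20, 18, 2]_9; such a code would be non-MDS.


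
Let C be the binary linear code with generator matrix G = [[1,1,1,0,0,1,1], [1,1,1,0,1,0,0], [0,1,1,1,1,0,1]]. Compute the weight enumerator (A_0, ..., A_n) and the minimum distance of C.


Weight distribution: A_0 = 1, A_3 = 2, A_4 = 3, A_5 = 2. Minimum distance d = 3.

Enumerate all 2^3 = 8 messages m ∈ F_2^3.
For each, compute codeword c = mG in F_2^7, then tally its weight.
  m = 000 → c = 0000000, weight = 0.
  m = 100 → c = 1110011, weight = 5.
  m = 010 → c = 1110100, weight = 4.
  m = 110 → c = 0000111, weight = 3.
  m = 001 → c = 0111101, weight = 5.
  m = 101 → c = 1001110, weight = 4.
  m = 011 → c = 1001001, weight = 3.
  m = 111 → c = 0111010, weight = 4.
Tally weights:
  weight 0: 1 codewords.
  weight 3: 2 codewords.
  weight 4: 3 codewords.
  weight 5: 2 codewords.
Minimum distance d = smallest w > 0 with A_w > 0 = 3.
Sanity: Σ A_w = 8 = 2^3 = 8 ✓.


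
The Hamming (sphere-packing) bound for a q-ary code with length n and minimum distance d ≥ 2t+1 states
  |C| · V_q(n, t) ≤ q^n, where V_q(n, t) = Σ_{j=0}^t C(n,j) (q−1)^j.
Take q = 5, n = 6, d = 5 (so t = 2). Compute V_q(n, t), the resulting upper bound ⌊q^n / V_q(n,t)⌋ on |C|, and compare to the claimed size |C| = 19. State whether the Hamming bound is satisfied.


V_q(n, t) = 265, q^n = 15625, Hamming bound = 58, |C| = 19 ≤ bound (satisfied).

Step 1: Compute V_q(n, t) = Σ_{j=0}^2 C(n, j) (q−1)^j.
  j = 0: C(6,0)·(4)^0 = 1·1 = 1.
  j = 1: C(6,1)·(4)^1 = 6·4 = 24.
  j = 2: C(6,2)·(4)^2 = 15·16 = 240.
  V_q(n, t) = 1 + 24 + 240 = 265.
Step 2: q^n = 5^6 = 15625.
Step 3: Hamming bound ⌊q^n / V_q(n,t)⌋ = ⌊15625/265⌋ = 58.
Step 4: Compare |C| = 19 to 58: satisfied.
The claimed |C| lies below the Hamming bound.


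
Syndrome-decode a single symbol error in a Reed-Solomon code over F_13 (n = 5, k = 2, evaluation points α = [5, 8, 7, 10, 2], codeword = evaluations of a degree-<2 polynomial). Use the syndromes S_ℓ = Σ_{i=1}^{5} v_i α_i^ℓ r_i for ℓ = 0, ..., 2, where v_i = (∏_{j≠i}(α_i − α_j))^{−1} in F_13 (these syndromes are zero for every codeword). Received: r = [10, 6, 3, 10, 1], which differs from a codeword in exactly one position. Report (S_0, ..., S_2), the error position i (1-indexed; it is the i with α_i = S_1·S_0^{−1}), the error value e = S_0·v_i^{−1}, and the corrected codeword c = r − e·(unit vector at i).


S = (4, 1, 10), error at position 4, error magnitude e = 11, c = [10, 6, 3, 12, 1].

Step 1: column multipliers v_i = (∏_{j≠i}(α_i − α_j))^{−1} mod 13.
  i = 1 (α = 5): (5−8)(5−7)(5−10)(5−2) = (−3)·(−2)·(−5)·3 = −90 ≡ 1, so v_1 = 1^{−1} = 1 (mod 13).
  i = 2 (α = 8): (8−5)(8−7)(8−10)(8−2) = 3·1·(−2)·6 = −36 ≡ 3, so v_2 = 3^{−1} = 9 (mod 13).
  i = 3 (α = 7): (7−5)(7−8)(7−10)(7−2) = 2·(−1)·(−3)·5 = 30 ≡ 4, so v_3 = 4^{−1} = 10 (mod 13).
  i = 4 (α = 10): (10−5)(10−8)(10−7)(10−2) = 5·2·3·8 = 240 ≡ 6, so v_4 = 6^{−1} = 11 (mod 13).
  i = 5 (α = 2): (2−5)(2−8)(2−7)(2−10) = (−3)·(−6)·(−5)·(−8) = 720 ≡ 5, so v_5 = 5^{−1} = 8 (mod 13).
  v = [1, 9, 10, 11, 8].
Step 2: syndromes of r = [10, 6, 3, 10, 1] (all sums mod 13).
  S_0 = Σ v_i r_i = 1·10 + 9·6 + 10·3 + 11·10 + 8·1 = 212 ≡ 4.
  S_1 = Σ v_i α_i r_i = 1·5·10 + 9·8·6 + 10·7·3 + 11·10·10 + 8·2·1 = 1808 ≡ 1.
  α_i^2 mod 13 = [12, 12, 10, 9, 4].
  S_2 = Σ v_i α_i^2 r_i = 1·12·10 + 9·12·6 + 10·10·3 + 11·9·10 + 8·4·1 = 2090 ≡ 10.
  S = (4, 1, 10) ≠ 0, so r is not a codeword (an error is present).
Step 3: locate the error. For a single error e at position i, S_ℓ = v_i·e·α_i^ℓ, so α_err = S_1/S_0.
  S_0^{−1} = 4^{−1} = 10 (mod 13), so α_err = 1·10 = 10 ≡ 10 = α_4. Error position i = 4.
  Consistency check: S_2/S_1 = 10·1 = 10 ≡ 10 = α_err ✓ (single-error assumption holds).
Step 4: error magnitude e = S_0/v_4 = S_0·∏_{j≠4}(α_4 − α_j) = 4·6 = 24 ≡ 11 (mod 13).
Step 5: correct position 4: c_4 = r_4 − e = 10 − 11 ≡ 12 (mod 13). Hence c = [10, 6, 3, 12, 1].
  Check: interpolating c through the α_i gives m(x) = 8 + 3·x (degree < 2) with m(α_i) = c_i for every i, so c is indeed a codeword.


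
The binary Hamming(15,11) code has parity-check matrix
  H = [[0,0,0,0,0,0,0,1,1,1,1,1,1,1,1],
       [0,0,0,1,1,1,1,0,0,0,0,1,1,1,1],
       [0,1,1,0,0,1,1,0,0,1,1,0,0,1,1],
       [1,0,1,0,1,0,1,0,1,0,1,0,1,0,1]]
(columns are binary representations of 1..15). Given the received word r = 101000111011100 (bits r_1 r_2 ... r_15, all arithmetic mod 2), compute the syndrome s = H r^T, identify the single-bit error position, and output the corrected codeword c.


s = (1, 1, 1, 0)^T, error position = 14, corrected codeword c = 101000111011110

Compute s = H r^T mod 2 one row at a time:
  s_1 = 1 + 1 + 0 + 1 + 1 + 1 + 0 + 0 = 5 ≡ 1 (mod 2).
  s_2 = 0 + 0 + 0 + 1 + 1 + 1 + 0 + 0 = 3 ≡ 1 (mod 2).
  s_3 = 0 + 1 + 0 + 1 + 0 + 1 + 0 + 0 = 3 ≡ 1 (mod 2).
  s_4 = 1 + 1 + 0 + 1 + 1 + 1 + 1 + 0 = 6 ≡ 0 (mod 2).
s = (1, 1, 1, 0)^T — this equals column 14 of H (binary 1110), so error is at position 14.
Correct: flip bit 14 of r = 101000111011100 to get c = 101000111011110.


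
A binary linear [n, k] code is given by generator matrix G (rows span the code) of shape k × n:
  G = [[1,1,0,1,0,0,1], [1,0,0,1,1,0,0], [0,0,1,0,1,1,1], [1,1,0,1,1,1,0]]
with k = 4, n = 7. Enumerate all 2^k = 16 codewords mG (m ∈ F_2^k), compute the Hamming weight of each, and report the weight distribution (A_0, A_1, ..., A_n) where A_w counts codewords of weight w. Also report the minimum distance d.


Weight distribution: A_0 = 1, A_1 = 1, A_2 = 1, A_3 = 4, A_4 = 5, A_5 = 3, A_6 = 1. Minimum distance d = 1.

Enumerate all 2^4 = 16 messages m ∈ F_2^4.
For each, compute codeword c = mG in F_2^7, then tally its weight.
  m = 0000 → c = 0000000, weight = 0.
  m = 1000 → c = 1101001, weight = 4.
  m = 0100 → c = 1001100, weight = 3.
  m = 1100 → c = 0100101, weight = 3.
  m = 0010 → c = 0010111, weight = 4.
  m = 1010 → c = 1111110, weight = 6.
  m = 0110 → c = 1011011, weight = 5.
  m = 1110 → c = 0110010, weight = 3.
  m = 0001 → c = 1101110, weight = 5.
  m = 1001 → c = 0000111, weight = 3.
  m = 0101 → c = 0100010, weight = 2.
  m = 1101 → c = 1001011, weight = 4.
  m = 0011 → c = 1111001, weight = 5.
  m = 1011 → c = 0010000, weight = 1.
  m = 0111 → c = 0110101, weight = 4.
  m = 1111 → c = 1011100, weight = 4.
Tally weights:
  weight 0: 1 codewords.
  weight 1: 1 codewords.
  weight 2: 1 codewords.
  weight 3: 4 codewords.
  weight 4: 5 codewords.
  weight 5: 3 codewords.
  weight 6: 1 codewords.
Minimum distance d = smallest w > 0 with A_w > 0 = 1.
Sanity: Σ A_w = 16 = 2^4 = 16 ✓.


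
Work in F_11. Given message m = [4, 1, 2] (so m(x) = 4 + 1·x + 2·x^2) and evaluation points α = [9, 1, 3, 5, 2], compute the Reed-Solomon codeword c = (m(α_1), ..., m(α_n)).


c = [10, 7, 3, 4, 3]

Message polynomial: m(x) = 4 + 1·x + 2·x^2 (mod 11).
For each evaluation point α_i, compute m(α_i) mod 11:
  α_1 = 9: Horner steps 2 → 8 → 10, so m(9) = 10.
  α_2 = 1: Horner steps 2 → 3 → 7, so m(1) = 7.
  α_3 = 3: Horner steps 2 → 7 → 3, so m(3) = 3.
  α_4 = 5: Horner steps 2 → 0 → 4, so m(5) = 4.
  α_5 = 2: Horner steps 2 → 5 → 3, so m(2) = 3.
Codeword c = [10, 7, 3, 4, 3] ∈ F_11^5.


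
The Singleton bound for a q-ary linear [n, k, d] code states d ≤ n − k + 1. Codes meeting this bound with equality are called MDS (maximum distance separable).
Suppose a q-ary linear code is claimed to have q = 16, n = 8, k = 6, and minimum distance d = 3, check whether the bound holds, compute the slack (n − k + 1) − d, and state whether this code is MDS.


Singleton RHS = n − k + 1 = 3, slack = 0, bound satisfied, MDS.

Singleton bound: d ≤ n − k + 1.
Here n = 8, k = 6, so n − k + 1 = 3.
Given d = 3, check d ≤ 3: YES.
Slack = (n − k + 1) − d = 0.
The code is MDS (slack = 0).
Description: the claimed parameters are [8, 6, 3]_16; such a code would be MDS (meets Singleton bound).


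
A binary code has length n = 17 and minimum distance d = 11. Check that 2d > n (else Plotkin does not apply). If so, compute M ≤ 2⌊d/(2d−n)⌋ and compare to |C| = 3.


Plotkin bound M ≤ 4; given |C| = 3 ≤ bound (satisfied).

Check applicability: 2d = 22, n = 17.
2d − n = 5 > 0, so Plotkin applies.
Compute d/(2d−n) = 11/5 ≈ 2.2000.
⌊d/(2d−n)⌋ = 2.
Plotkin bound: M ≤ 2·2 = 4.
Given |C| = 3, check: satisfied.
This |C| is below the Plotkin bound.


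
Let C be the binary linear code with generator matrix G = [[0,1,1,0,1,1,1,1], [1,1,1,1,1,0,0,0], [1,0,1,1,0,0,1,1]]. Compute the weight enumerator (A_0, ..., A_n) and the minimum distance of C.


Weight distribution: A_0 = 1, A_2 = 1, A_4 = 1, A_5 = 4, A_6 = 1. Minimum distance d = 2.

Enumerate all 2^3 = 8 messages m ∈ F_2^3.
For each, compute codeword c = mG in F_2^8, then tally its weight.
  m = 000 → c = 00000000, weight = 0.
  m = 100 → c = 01101111, weight = 6.
  m = 010 → c = 11111000, weight = 5.
  m = 110 → c = 10010111, weight = 5.
  m = 001 → c = 10110011, weight = 5.
  m = 101 → c = 11011100, weight = 5.
  m = 011 → c = 01001011, weight = 4.
  m = 111 → c = 00100100, weight = 2.
Tally weights:
  weight 0: 1 codewords.
  weight 2: 1 codewords.
  weight 4: 1 codewords.
  weight 5: 4 codewords.
  weight 6: 1 codewords.
Minimum distance d = smallest w > 0 with A_w > 0 = 2.
Sanity: Σ A_w = 8 = 2^3 = 8 ✓.


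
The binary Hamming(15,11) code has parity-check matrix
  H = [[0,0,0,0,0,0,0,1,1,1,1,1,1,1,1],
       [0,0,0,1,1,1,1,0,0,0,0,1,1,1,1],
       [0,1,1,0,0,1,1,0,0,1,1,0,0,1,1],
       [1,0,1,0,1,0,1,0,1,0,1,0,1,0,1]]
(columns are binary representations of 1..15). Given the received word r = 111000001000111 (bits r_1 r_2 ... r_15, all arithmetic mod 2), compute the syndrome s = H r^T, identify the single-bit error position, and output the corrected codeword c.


s = (0, 1, 0, 1)^T, error position = 5, corrected codeword c = 111010001000111

Compute s = H r^T mod 2 one row at a time:
  s_1 = 0 + 1 + 0 + 0 + 0 + 1 + 1 + 1 = 4 ≡ 0 (mod 2).
  s_2 = 0 + 0 + 0 + 0 + 0 + 1 + 1 + 1 = 3 ≡ 1 (mod 2).
  s_3 = 1 + 1 + 0 + 0 + 0 + 0 + 1 + 1 = 4 ≡ 0 (mod 2).
  s_4 = 1 + 1 + 0 + 0 + 1 + 0 + 1 + 1 = 5 ≡ 1 (mod 2).
s = (0, 1, 0, 1)^T — this equals column 5 of H (binary 0101), so error is at position 5.
Correct: flip bit 5 of r = 111000001000111 to get c = 111010001000111.


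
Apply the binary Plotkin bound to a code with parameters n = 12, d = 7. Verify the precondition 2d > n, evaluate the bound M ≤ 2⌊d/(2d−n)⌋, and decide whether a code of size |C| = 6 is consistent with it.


Plotkin bound M ≤ 6; given |C| = 6 ≤ bound (satisfied).

Check applicability: 2d = 14, n = 12.
2d − n = 2 > 0, so Plotkin applies.
Compute d/(2d−n) = 7/2 ≈ 3.5000.
⌊d/(2d−n)⌋ = 3.
Plotkin bound: M ≤ 2·3 = 6.
Given |C| = 6, check: satisfied.
This |C| is at the Plotkin bound.


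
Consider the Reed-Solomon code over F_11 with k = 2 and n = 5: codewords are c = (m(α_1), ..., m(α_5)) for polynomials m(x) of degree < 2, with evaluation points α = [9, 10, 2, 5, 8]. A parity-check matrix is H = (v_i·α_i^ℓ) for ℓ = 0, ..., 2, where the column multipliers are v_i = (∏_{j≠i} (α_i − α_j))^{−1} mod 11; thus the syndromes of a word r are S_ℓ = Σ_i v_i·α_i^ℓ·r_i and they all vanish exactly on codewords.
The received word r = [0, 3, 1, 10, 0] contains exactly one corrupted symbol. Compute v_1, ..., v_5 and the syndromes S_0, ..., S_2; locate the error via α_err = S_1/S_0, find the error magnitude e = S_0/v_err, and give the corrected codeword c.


S = (1, 8, 9), error at position 5, error magnitude e = 3, c = [0, 3, 1, 10, 8].

Step 1: column multipliers v_i = (∏_{j≠i}(α_i − α_j))^{−1} mod 11.
  i = 1 (α = 9): (9−10)(9−2)(9−5)(9−8) = (−1)·7·4·1 = −28 ≡ 5, so v_1 = 5^{−1} = 9 (mod 11).
  i = 2 (α = 10): (10−9)(10−2)(10−5)(10−8) = 1·8·5·2 = 80 ≡ 3, so v_2 = 3^{−1} = 4 (mod 11).
  i = 3 (α = 2): (2−9)(2−10)(2−5)(2−8) = (−7)·(−8)·(−3)·(−6) = 1008 ≡ 7, so v_3 = 7^{−1} = 8 (mod 11).
  i = 4 (α = 5): (5−9)(5−10)(5−2)(5−8) = (−4)·(−5)·3·(−3) = −180 ≡ 7, so v_4 = 7^{−1} = 8 (mod 11).
  i = 5 (α = 8): (8−9)(8−10)(8−2)(8−5) = (−1)·(−2)·6·3 = 36 ≡ 3, so v_5 = 3^{−1} = 4 (mod 11).
  v = [9, 4, 8, 8, 4].
Step 2: syndromes of r = [0, 3, 1, 10, 0] (all sums mod 11).
  S_0 = Σ v_i r_i = 9·0 + 4·3 + 8·1 + 8·10 + 4·0 = 100 ≡ 1.
  S_1 = Σ v_i α_i r_i = 9·9·0 + 4·10·3 + 8·2·1 + 8·5·10 + 4·8·0 = 536 ≡ 8.
  α_i^2 mod 11 = [4, 1, 4, 3, 9].
  S_2 = Σ v_i α_i^2 r_i = 9·4·0 + 4·1·3 + 8·4·1 + 8·3·10 + 4·9·0 = 284 ≡ 9.
  S = (1, 8, 9) ≠ 0, so r is not a codeword (an error is present).
Step 3: locate the error. For a single error e at position i, S_ℓ = v_i·e·α_i^ℓ, so α_err = S_1/S_0.
  S_0^{−1} = 1^{−1} = 1 (mod 11), so α_err = 8·1 = 8 ≡ 8 = α_5. Error position i = 5.
  Consistency check: S_2/S_1 = 9·7 = 63 ≡ 8 = α_err ✓ (single-error assumption holds).
Step 4: error magnitude e = S_0/v_5 = S_0·∏_{j≠5}(α_5 − α_j) = 1·3 = 3 ≡ 3 (mod 11).
Step 5: correct position 5: c_5 = r_5 − e = 0 − 3 ≡ 8 (mod 11). Hence c = [0, 3, 1, 10, 8].
  Check: interpolating c through the α_i gives m(x) = 6 + 3·x (degree < 2) with m(α_i) = c_i for every i, so c is indeed a codeword.


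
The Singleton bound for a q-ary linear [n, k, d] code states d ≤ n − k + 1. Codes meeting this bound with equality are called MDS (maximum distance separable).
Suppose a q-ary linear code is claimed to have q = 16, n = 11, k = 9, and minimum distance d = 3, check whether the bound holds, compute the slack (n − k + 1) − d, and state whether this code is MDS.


Singleton RHS = n − k + 1 = 3, slack = 0, bound satisfied, MDS.

Singleton bound: d ≤ n − k + 1.
Here n = 11, k = 9, so n − k + 1 = 3.
Given d = 3, check d ≤ 3: YES.
Slack = (n − k + 1) − d = 0.
The code is MDS (slack = 0).
Description: the claimed parameters are [11, 9, 3]_16; such a code would be MDS (meets Singleton bound).


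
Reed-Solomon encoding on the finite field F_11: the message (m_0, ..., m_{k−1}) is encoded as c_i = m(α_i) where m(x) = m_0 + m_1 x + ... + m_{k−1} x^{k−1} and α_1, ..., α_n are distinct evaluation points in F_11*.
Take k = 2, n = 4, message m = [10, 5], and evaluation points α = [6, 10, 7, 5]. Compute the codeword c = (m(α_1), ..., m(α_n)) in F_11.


c = [7, 5, 1, 2]

Message polynomial: m(x) = 10 + 5·x (mod 11).
For each evaluation point α_i, compute m(α_i) mod 11:
  α_1 = 6: Horner steps 5 → 7, so m(6) = 7.
  α_2 = 10: Horner steps 5 → 5, so m(10) = 5.
  α_3 = 7: Horner steps 5 → 1, so m(7) = 1.
  α_4 = 5: Horner steps 5 → 2, so m(5) = 2.
Codeword c = [7, 5, 1, 2] ∈ F_11^4.


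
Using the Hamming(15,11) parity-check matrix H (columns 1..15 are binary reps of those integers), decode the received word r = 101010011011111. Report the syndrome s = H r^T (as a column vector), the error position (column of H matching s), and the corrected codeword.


s = (1, 1, 0, 1)^T, error position = 13, corrected codeword c = 101010011011011

Compute s = H r^T mod 2 one row at a time:
  s_1 = 1 + 1 + 0 + 1 + 1 + 1 + 1 + 1 = 7 ≡ 1 (mod 2).
  s_2 = 0 + 1 + 0 + 0 + 1 + 1 + 1 + 1 = 5 ≡ 1 (mod 2).
  s_3 = 0 + 1 + 0 + 0 + 0 + 1 + 1 + 1 = 4 ≡ 0 (mod 2).
  s_4 = 1 + 1 + 1 + 0 + 1 + 1 + 1 + 1 = 7 ≡ 1 (mod 2).
s = (1, 1, 0, 1)^T — this equals column 13 of H (binary 1101), so error is at position 13.
Correct: flip bit 13 of r = 101010011011111 to get c = 101010011011011.


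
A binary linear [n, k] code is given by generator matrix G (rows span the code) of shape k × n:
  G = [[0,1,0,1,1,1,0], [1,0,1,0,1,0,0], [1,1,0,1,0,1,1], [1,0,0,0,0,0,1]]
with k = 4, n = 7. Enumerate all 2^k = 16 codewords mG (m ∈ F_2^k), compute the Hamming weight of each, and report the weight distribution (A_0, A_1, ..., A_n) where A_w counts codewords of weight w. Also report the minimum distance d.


Weight distribution: A_0 = 1, A_1 = 1, A_2 = 3, A_3 = 4, A_4 = 1, A_5 = 3, A_6 = 3. Minimum distance d = 1.

Enumerate all 2^4 = 16 messages m ∈ F_2^4.
For each, compute codeword c = mG in F_2^7, then tally its weight.
  m = 0000 → c = 0000000, weight = 0.
  m = 1000 → c = 0101110, weight = 4.
  m = 0100 → c = 1010100, weight = 3.
  m = 1100 → c = 1111010, weight = 5.
  m = 0010 → c = 1101011, weight = 5.
  m = 1010 → c = 1000101, weight = 3.
  m = 0110 → c = 0111111, weight = 6.
  m = 1110 → c = 0010001, weight = 2.
  m = 0001 → c = 1000001, weight = 2.
  m = 1001 → c = 1101111, weight = 6.
  m = 0101 → c = 0010101, weight = 3.
  m = 1101 → c = 0111011, weight = 5.
  m = 0011 → c = 0101010, weight = 3.
  m = 1011 → c = 0000100, weight = 1.
  m = 0111 → c = 1111110, weight = 6.
  m = 1111 → c = 1010000, weight = 2.
Tally weights:
  weight 0: 1 codewords.
  weight 1: 1 codewords.
  weight 2: 3 codewords.
  weight 3: 4 codewords.
  weight 4: 1 codewords.
  weight 5: 3 codewords.
  weight 6: 3 codewords.
Minimum distance d = smallest w > 0 with A_w > 0 = 1.
Sanity: Σ A_w = 16 = 2^4 = 16 ✓.


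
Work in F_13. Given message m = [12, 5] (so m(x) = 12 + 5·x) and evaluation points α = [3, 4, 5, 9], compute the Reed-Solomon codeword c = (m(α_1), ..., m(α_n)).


c = [1, 6, 11, 5]

Message polynomial: m(x) = 12 + 5·x (mod 13).
For each evaluation point α_i, compute m(α_i) mod 13:
  α_1 = 3: Horner steps 5 → 1, so m(3) = 1.
  α_2 = 4: Horner steps 5 → 6, so m(4) = 6.
  α_3 = 5: Horner steps 5 → 11, so m(5) = 11.
  α_4 = 9: Horner steps 5 → 5, so m(9) = 5.
Codeword c = [1, 6, 11, 5] ∈ F_13^4.


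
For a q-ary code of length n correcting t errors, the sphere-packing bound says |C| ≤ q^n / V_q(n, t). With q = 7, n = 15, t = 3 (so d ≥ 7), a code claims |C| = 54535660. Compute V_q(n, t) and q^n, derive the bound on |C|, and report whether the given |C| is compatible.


V_q(n, t) = 102151, q^n = 4747561509943, Hamming bound = 46475918, |C| = 54535660 > bound (violated).

Step 1: Compute V_q(n, t) = Σ_{j=0}^3 C(n, j) (q−1)^j.
  j = 0: C(15,0)·(6)^0 = 1·1 = 1.
  j = 1: C(15,1)·(6)^1 = 15·6 = 90.
  j = 2: C(15,2)·(6)^2 = 105·36 = 3780.
  j = 3: C(15,3)·(6)^3 = 455·216 = 98280.
  V_q(n, t) = 1 + 90 + 3780 + 98280 = 102151.
Step 2: q^n = 7^15 = 4747561509943.
Step 3: Hamming bound ⌊q^n / V_q(n,t)⌋ = ⌊4747561509943/102151⌋ = 46475918.
Step 4: Compare |C| = 54535660 to 46475918: violated.
The claimed |C| lies above the Hamming bound, so no 7-ary code of length 15 with d ≥ 7 can have 54535660 codewords.


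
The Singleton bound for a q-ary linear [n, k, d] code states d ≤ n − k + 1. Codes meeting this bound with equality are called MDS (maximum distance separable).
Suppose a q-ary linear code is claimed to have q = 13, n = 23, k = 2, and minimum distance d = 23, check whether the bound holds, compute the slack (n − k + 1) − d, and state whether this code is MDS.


Singleton RHS = n − k + 1 = 22, slack = -1, bound violated (no such code; not MDS).

Singleton bound: d ≤ n − k + 1.
Here n = 23, k = 2, so n − k + 1 = 22.
Given d = 23, check d ≤ 22: NO.
Slack = (n − k + 1) − d = -1.
The slack is negative: d = 23 exceeds n − k + 1 = 22 by 1, so the Singleton bound is violated and no linear [23, 2, 23]_13 code can exist. In particular it is not MDS (MDS requires d = n − k + 1 exactly).
Description: the claimed parameters are [23, 2, 23]_13; such a code would be impossible (violates the Singleton bound).


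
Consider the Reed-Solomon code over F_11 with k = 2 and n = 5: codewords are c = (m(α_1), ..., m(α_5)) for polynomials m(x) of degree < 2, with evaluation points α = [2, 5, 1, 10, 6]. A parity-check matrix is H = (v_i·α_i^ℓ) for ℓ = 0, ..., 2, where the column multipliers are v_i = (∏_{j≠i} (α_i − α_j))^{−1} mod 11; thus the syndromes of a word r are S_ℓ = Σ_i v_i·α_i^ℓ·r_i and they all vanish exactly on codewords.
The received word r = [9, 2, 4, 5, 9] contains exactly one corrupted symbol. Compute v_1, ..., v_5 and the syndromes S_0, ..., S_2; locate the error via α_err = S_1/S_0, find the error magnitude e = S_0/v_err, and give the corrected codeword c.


S = (3, 7, 9), error at position 5, error magnitude e = 2, c = [9, 2, 4, 5, 7].

Step 1: column multipliers v_i = (∏_{j≠i}(α_i − α_j))^{−1} mod 11.
  i = 1 (α = 2): (2−5)(2−1)(2−10)(2−6) = (−3)·1·(−8)·(−4) = −96 ≡ 3, so v_1 = 3^{−1} = 4 (mod 11).
  i = 2 (α = 5): (5−2)(5−1)(5−10)(5−6) = 3·4·(−5)·(−1) = 60 ≡ 5, so v_2 = 5^{−1} = 9 (mod 11).
  i = 3 (α = 1): (1−2)(1−5)(1−10)(1−6) = (−1)·(−4)·(−9)·(−5) = 180 ≡ 4, so v_3 = 4^{−1} = 3 (mod 11).
  i = 4 (α = 10): (10−2)(10−5)(10−1)(10−6) = 8·5·9·4 = 1440 ≡ 10, so v_4 = 10^{−1} = 10 (mod 11).
  i = 5 (α = 6): (6−2)(6−5)(6−1)(6−10) = 4·1·5·(−4) = −80 ≡ 8, so v_5 = 8^{−1} = 7 (mod 11).
  v = [4, 9, 3, 10, 7].
Step 2: syndromes of r = [9, 2, 4, 5, 9] (all sums mod 11).
  S_0 = Σ v_i r_i = 4·9 + 9·2 + 3·4 + 10·5 + 7·9 = 179 ≡ 3.
  S_1 = Σ v_i α_i r_i = 4·2·9 + 9·5·2 + 3·1·4 + 10·10·5 + 7·6·9 = 1052 ≡ 7.
  α_i^2 mod 11 = [4, 3, 1, 1, 3].
  S_2 = Σ v_i α_i^2 r_i = 4·4·9 + 9·3·2 + 3·1·4 + 10·1·5 + 7·3·9 = 449 ≡ 9.
  S = (3, 7, 9) ≠ 0, so r is not a codeword (an error is present).
Step 3: locate the error. For a single error e at position i, S_ℓ = v_i·e·α_i^ℓ, so α_err = S_1/S_0.
  S_0^{−1} = 3^{−1} = 4 (mod 11), so α_err = 7·4 = 28 ≡ 6 = α_5. Error position i = 5.
  Consistency check: S_2/S_1 = 9·8 = 72 ≡ 6 = α_err ✓ (single-error assumption holds).
Step 4: error magnitude e = S_0/v_5 = S_0·∏_{j≠5}(α_5 − α_j) = 3·8 = 24 ≡ 2 (mod 11).
Step 5: correct position 5: c_5 = r_5 − e = 9 − 2 ≡ 7 (mod 11). Hence c = [9, 2, 4, 5, 7].
  Check: interpolating c through the α_i gives m(x) = 10 + 5·x (degree < 2) with m(α_i) = c_i for every i, so c is indeed a codeword.


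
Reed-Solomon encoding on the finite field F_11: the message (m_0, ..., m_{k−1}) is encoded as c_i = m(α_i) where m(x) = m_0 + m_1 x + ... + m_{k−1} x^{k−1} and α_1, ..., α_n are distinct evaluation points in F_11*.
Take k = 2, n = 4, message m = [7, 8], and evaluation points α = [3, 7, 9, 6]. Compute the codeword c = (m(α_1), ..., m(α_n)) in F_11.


c = [9, 8, 2, 0]

Message polynomial: m(x) = 7 + 8·x (mod 11).
For each evaluation point α_i, compute m(α_i) mod 11:
  α_1 = 3: Horner steps 8 → 9, so m(3) = 9.
  α_2 = 7: Horner steps 8 → 8, so m(7) = 8.
  α_3 = 9: Horner steps 8 → 2, so m(9) = 2.
  α_4 = 6: Horner steps 8 → 0, so m(6) = 0.
Codeword c = [9, 8, 2, 0] ∈ F_11^4.


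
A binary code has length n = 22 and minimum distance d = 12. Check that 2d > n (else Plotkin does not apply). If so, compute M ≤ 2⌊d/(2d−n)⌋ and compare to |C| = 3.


Plotkin bound M ≤ 12; given |C| = 3 ≤ bound (satisfied).

Check applicability: 2d = 24, n = 22.
2d − n = 2 > 0, so Plotkin applies.
Compute d/(2d−n) = 12/2 ≈ 6.0000.
⌊d/(2d−n)⌋ = 6.
Plotkin bound: M ≤ 2·6 = 12.
Given |C| = 3, check: satisfied.
This |C| is below the Plotkin bound.


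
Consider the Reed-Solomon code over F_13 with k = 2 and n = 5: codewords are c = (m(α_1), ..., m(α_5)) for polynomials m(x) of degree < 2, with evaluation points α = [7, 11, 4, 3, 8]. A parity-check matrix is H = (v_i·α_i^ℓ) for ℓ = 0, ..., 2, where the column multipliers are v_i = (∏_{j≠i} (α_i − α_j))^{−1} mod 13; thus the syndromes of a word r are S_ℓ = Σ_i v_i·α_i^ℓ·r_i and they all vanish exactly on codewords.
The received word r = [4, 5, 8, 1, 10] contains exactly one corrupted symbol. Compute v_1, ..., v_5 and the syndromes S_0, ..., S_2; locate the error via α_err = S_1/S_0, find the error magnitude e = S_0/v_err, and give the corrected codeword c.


S = (3, 8, 4), error at position 1, error magnitude e = 1, c = [3, 5, 8, 1, 10].

Step 1: column multipliers v_i = (∏_{j≠i}(α_i − α_j))^{−1} mod 13.
  i = 1 (α = 7): (7−11)(7−4)(7−3)(7−8) = (−4)·3·4·(−1) = 48 ≡ 9, so v_1 = 9^{−1} = 3 (mod 13).
  i = 2 (α = 11): (11−7)(11−4)(11−3)(11−8) = 4·7·8·3 = 672 ≡ 9, so v_2 = 9^{−1} = 3 (mod 13).
  i = 3 (α = 4): (4−7)(4−11)(4−3)(4−8) = (−3)·(−7)·1·(−4) = −84 ≡ 7, so v_3 = 7^{−1} = 2 (mod 13).
  i = 4 (α = 3): (3−7)(3−11)(3−4)(3−8) = (−4)·(−8)·(−1)·(−5) = 160 ≡ 4, so v_4 = 4^{−1} = 10 (mod 13).
  i = 5 (α = 8): (8−7)(8−11)(8−4)(8−3) = 1·(−3)·4·5 = −60 ≡ 5, so v_5 = 5^{−1} = 8 (mod 13).
  v = [3, 3, 2, 10, 8].
Step 2: syndromes of r = [4, 5, 8, 1, 10] (all sums mod 13).
  S_0 = Σ v_i r_i = 3·4 + 3·5 + 2·8 + 10·1 + 8·10 = 133 ≡ 3.
  S_1 = Σ v_i α_i r_i = 3·7·4 + 3·11·5 + 2·4·8 + 10·3·1 + 8·8·10 = 983 ≡ 8.
  α_i^2 mod 13 = [10, 4, 3, 9, 12].
  S_2 = Σ v_i α_i^2 r_i = 3·10·4 + 3·4·5 + 2·3·8 + 10·9·1 + 8·12·10 = 1278 ≡ 4.
  S = (3, 8, 4) ≠ 0, so r is not a codeword (an error is present).
Step 3: locate the error. For a single error e at position i, S_ℓ = v_i·e·α_i^ℓ, so α_err = S_1/S_0.
  S_0^{−1} = 3^{−1} = 9 (mod 13), so α_err = 8·9 = 72 ≡ 7 = α_1. Error position i = 1.
  Consistency check: S_2/S_1 = 4·5 = 20 ≡ 7 = α_err ✓ (single-error assumption holds).
Step 4: error magnitude e = S_0/v_1 = S_0·∏_{j≠1}(α_1 − α_j) = 3·9 = 27 ≡ 1 (mod 13).
Step 5: correct position 1: c_1 = r_1 − e = 4 − 1 ≡ 3 (mod 13). Hence c = [3, 5, 8, 1, 10].
  Check: interpolating c through the α_i gives m(x) = 6 + 7·x (degree < 2) with m(α_i) = c_i for every i, so c is indeed a codeword.


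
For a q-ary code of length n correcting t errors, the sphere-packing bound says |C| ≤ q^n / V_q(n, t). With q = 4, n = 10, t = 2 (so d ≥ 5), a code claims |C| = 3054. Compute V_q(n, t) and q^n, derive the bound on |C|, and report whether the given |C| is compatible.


V_q(n, t) = 436, q^n = 1048576, Hamming bound = 2404, |C| = 3054 > bound (violated).

Step 1: Compute V_q(n, t) = Σ_{j=0}^2 C(n, j) (q−1)^j.
  j = 0: C(10,0)·(3)^0 = 1·1 = 1.
  j = 1: C(10,1)·(3)^1 = 10·3 = 30.
  j = 2: C(10,2)·(3)^2 = 45·9 = 405.
  V_q(n, t) = 1 + 30 + 405 = 436.
Step 2: q^n = 4^10 = 1048576.
Step 3: Hamming bound ⌊q^n / V_q(n,t)⌋ = ⌊1048576/436⌋ = 2404.
Step 4: Compare |C| = 3054 to 2404: violated.
The claimed |C| lies above the Hamming bound, so no 4-ary code of length 10 with d ≥ 5 can have 3054 codewords.


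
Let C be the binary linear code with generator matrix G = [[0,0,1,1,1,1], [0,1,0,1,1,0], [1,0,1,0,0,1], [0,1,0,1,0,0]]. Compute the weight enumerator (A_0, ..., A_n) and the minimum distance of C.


Weight distribution: A_0 = 1, A_1 = 1, A_2 = 3, A_3 = 6, A_4 = 3, A_5 = 1, A_6 = 1. Minimum distance d = 1.

Enumerate all 2^4 = 16 messages m ∈ F_2^4.
For each, compute codeword c = mG in F_2^6, then tally its weight.
  m = 0000 → c = 000000, weight = 0.
  m = 1000 → c = 001111, weight = 4.
  m = 0100 → c = 010110, weight = 3.
  m = 1100 → c = 011001, weight = 3.
  m = 0010 → c = 101001, weight = 3.
  m = 1010 → c = 100110, weight = 3.
  m = 0110 → c = 111111, weight = 6.
  m = 1110 → c = 110000, weight = 2.
  m = 0001 → c = 010100, weight = 2.
  m = 1001 → c = 011011, weight = 4.
  m = 0101 → c = 000010, weight = 1.
  m = 1101 → c = 001101, weight = 3.
  m = 0011 → c = 111101, weight = 5.
  m = 1011 → c = 110010, weight = 3.
  m = 0111 → c = 101011, weight = 4.
  m = 1111 → c = 100100, weight = 2.
Tally weights:
  weight 0: 1 codewords.
  weight 1: 1 codewords.
  weight 2: 3 codewords.
  weight 3: 6 codewords.
  weight 4: 3 codewords.
  weight 5: 1 codewords.
  weight 6: 1 codewords.
Minimum distance d = smallest w > 0 with A_w > 0 = 1.
Sanity: Σ A_w = 16 = 2^4 = 16 ✓.
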